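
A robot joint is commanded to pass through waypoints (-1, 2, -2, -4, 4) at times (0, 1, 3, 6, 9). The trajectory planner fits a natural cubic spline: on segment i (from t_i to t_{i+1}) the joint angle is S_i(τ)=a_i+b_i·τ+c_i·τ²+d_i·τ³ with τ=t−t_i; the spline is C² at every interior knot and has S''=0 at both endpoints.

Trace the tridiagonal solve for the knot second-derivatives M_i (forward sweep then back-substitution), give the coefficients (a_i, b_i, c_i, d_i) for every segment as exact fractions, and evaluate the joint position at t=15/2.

  seg 0: a=-1 b=807/206 c=0 d=-189/206
  seg 1: a=2 b=120/103 c=-567/206 d=241/412
  seg 2: a=-2 b=-291/103 c=78/103 d=-35/2781
  seg 3: a=-4 b=142/103 c=199/309 d=-199/2781
S(15/2) = -597/824

Δ: Δ0=3, Δ1=-2, Δ2=-2/3, Δ3=8/3
row 1: diag=6, rhs=-30; c'=1/3, d'=-5
row 2: denom=10−2·1/3=28/3; d'=(8−2·-5)/(28/3)=27/14
row 3: denom=12−3·9/28=309/28; d'=(20−3·27/14)/(309/28)=398/309
back: M3=398/309
back: M2=27/14−9/28·398/309=156/103
back: M1=-5−1/3·156/103=-567/103
M: M0=0, M1=-567/103, M2=156/103, M3=398/309, M4=0
seg 0: a=-1, c=M0/2=0, d=(M1−M0)/(6·1)=-189/206, b=Δ0−h0·(2M0+M1)/6=807/206
seg 1: a=2, c=M1/2=-567/206, d=(M2−M1)/(6·2)=241/412, b=Δ1−h1·(2M1+M2)/6=120/103
seg 2: a=-2, c=M2/2=78/103, d=(M3−M2)/(6·3)=-35/2781, b=Δ2−h2·(2M2+M3)/6=-291/103
seg 3: a=-4, c=M3/2=199/309, d=(M4−M3)/(6·3)=-199/2781, b=Δ3−h3·(2M3+M4)/6=142/103
t_q=15/2 → seg 3, τ=3/2; S=-4+142/103·τ+199/309·τ²+-199/2781·τ³=-597/824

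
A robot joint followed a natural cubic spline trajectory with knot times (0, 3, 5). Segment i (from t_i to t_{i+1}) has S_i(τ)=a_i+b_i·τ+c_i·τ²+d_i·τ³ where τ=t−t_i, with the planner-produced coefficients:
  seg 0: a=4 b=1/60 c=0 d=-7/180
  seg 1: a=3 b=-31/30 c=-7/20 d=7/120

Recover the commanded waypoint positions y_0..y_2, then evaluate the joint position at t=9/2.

y_0=4 y_1=3 y_2=0
S(9/2) = 55/64

y_0 = S_0(0) = a_0 = 4
y_1 = S_1(0) = a_1 = 3
y_2 = S_1(2) = 0
t_q=9/2 is in segment 1 (τ=3/2); S_1(τ)=55/64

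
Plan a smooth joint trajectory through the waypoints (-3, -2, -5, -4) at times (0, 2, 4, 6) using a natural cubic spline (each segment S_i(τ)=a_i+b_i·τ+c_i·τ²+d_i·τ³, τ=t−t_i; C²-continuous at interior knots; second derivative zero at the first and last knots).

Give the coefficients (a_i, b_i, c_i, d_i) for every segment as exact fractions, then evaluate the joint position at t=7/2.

Δ: Δ0=1/2, Δ1=-3/2, Δ2=1/2
row 1: diag=8, rhs=-12; c'=1/4, d'=-3/2
row 2: denom=8−2·1/4=15/2; d'=(12−2·-3/2)/(15/2)=2
back: M2=2
back: M1=-3/2−1/4·2=-2
M: M0=0, M1=-2, M2=2, M3=0
seg 0: a=-3, c=M0/2=0, d=(M1−M0)/(6·2)=-1/6, b=Δ0−h0·(2M0+M1)/6=7/6
seg 1: a=-2, c=M1/2=-1, d=(M2−M1)/(6·2)=1/3, b=Δ1−h1·(2M1+M2)/6=-5/6
seg 2: a=-5, c=M2/2=1, d=(M3−M2)/(6·2)=-1/6, b=Δ2−h2·(2M2+M3)/6=-5/6
t_q=7/2 → seg 1, τ=3/2; S=-2+-5/6·τ+-1·τ²+1/3·τ³=-35/8

  seg 0: a=-3 b=7/6 c=0 d=-1/6
  seg 1: a=-2 b=-5/6 c=-1 d=1/3
  seg 2: a=-5 b=-5/6 c=1 d=-1/6
S(7/2) = -35/8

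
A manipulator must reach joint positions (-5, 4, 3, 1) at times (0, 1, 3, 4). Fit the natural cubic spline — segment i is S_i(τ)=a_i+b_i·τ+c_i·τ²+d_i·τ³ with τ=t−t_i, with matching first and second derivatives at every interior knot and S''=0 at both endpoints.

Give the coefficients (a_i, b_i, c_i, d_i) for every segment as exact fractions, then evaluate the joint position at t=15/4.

  seg 0: a=-5 b=171/16 c=0 d=-27/16
  seg 1: a=4 b=45/8 c=-81/16 d=1
  seg 2: a=3 b=-21/8 c=15/16 d=-5/16
S(15/4) = 1461/1024

Δ: Δ0=9, Δ1=-1/2, Δ2=-2
row 1: diag=6, rhs=-57; c'=1/3, d'=-19/2
row 2: denom=6−2·1/3=16/3; d'=(-9−2·-19/2)/(16/3)=15/8
back: M2=15/8
back: M1=-19/2−1/3·15/8=-81/8
M: M0=0, M1=-81/8, M2=15/8, M3=0
seg 0: a=-5, c=M0/2=0, d=(M1−M0)/(6·1)=-27/16, b=Δ0−h0·(2M0+M1)/6=171/16
seg 1: a=4, c=M1/2=-81/16, d=(M2−M1)/(6·2)=1, b=Δ1−h1·(2M1+M2)/6=45/8
seg 2: a=3, c=M2/2=15/16, d=(M3−M2)/(6·1)=-5/16, b=Δ2−h2·(2M2+M3)/6=-21/8
t_q=15/4 → seg 2, τ=3/4; S=3+-21/8·τ+15/16·τ²+-5/16·τ³=1461/1024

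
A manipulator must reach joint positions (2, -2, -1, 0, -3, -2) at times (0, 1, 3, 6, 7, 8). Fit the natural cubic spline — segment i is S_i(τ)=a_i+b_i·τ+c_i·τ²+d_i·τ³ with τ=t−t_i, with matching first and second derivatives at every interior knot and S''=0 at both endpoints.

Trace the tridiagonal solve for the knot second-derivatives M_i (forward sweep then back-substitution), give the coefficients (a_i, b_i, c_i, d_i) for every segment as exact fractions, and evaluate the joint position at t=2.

  seg 0: a=2 b=-10829/2280 c=0 d=1709/2280
  seg 1: a=-2 b=-2851/1140 c=1709/760 d=-853/2280
  seg 2: a=-1 b=457/228 c=3/760 d=-1279/6840
  seg 3: a=0 b=-6887/2280 c=-319/190 d=775/456
  seg 4: a=-3 b=-1459/1140 c=2599/760 d=-2599/2280
S(2) = -499/190

Δ: Δ0=-4, Δ1=1/2, Δ2=1/3, Δ3=-3, Δ4=1
row 1: diag=6, rhs=27; c'=1/3, d'=9/2
row 2: denom=10−2·1/3=28/3; d'=(-1−2·9/2)/(28/3)=-15/14
row 3: denom=8−3·9/28=197/28; d'=(-20−3·-15/14)/(197/28)=-470/197
row 4: denom=4−1·28/197=760/197; d'=(24−1·-470/197)/(760/197)=2599/380
back: M4=2599/380
back: M3=-470/197−28/197·2599/380=-319/95
back: M2=-15/14−9/28·-319/95=3/380
back: M1=9/2−1/3·3/380=1709/380
M: M0=0, M1=1709/380, M2=3/380, M3=-319/95, M4=2599/380, M5=0
seg 0: a=2, c=M0/2=0, d=(M1−M0)/(6·1)=1709/2280, b=Δ0−h0·(2M0+M1)/6=-10829/2280
seg 1: a=-2, c=M1/2=1709/760, d=(M2−M1)/(6·2)=-853/2280, b=Δ1−h1·(2M1+M2)/6=-2851/1140
seg 2: a=-1, c=M2/2=3/760, d=(M3−M2)/(6·3)=-1279/6840, b=Δ2−h2·(2M2+M3)/6=457/228
seg 3: a=0, c=M3/2=-319/190, d=(M4−M3)/(6·1)=775/456, b=Δ3−h3·(2M3+M4)/6=-6887/2280
seg 4: a=-3, c=M4/2=2599/760, d=(M5−M4)/(6·1)=-2599/2280, b=Δ4−h4·(2M4+M5)/6=-1459/1140
t_q=2 → seg 1, τ=1; S=-2+-2851/1140·τ+1709/760·τ²+-853/2280·τ³=-499/190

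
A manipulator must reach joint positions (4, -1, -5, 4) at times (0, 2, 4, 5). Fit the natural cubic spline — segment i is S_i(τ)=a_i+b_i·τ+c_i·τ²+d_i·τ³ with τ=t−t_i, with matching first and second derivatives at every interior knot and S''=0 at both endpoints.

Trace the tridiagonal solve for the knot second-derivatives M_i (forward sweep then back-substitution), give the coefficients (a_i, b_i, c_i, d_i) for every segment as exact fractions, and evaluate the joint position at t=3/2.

  seg 0: a=4 b=-18/11 c=0 d=-19/88
  seg 1: a=-1 b=-93/22 c=-57/44 d=53/44
  seg 2: a=-5 b=111/22 c=261/44 d=-87/44
S(3/2) = 575/704

Δ: Δ0=-5/2, Δ1=-2, Δ2=9
row 1: diag=8, rhs=3; c'=1/4, d'=3/8
row 2: denom=6−2·1/4=11/2; d'=(66−2·3/8)/(11/2)=261/22
back: M2=261/22
back: M1=3/8−1/4·261/22=-57/22
M: M0=0, M1=-57/22, M2=261/22, M3=0
seg 0: a=4, c=M0/2=0, d=(M1−M0)/(6·2)=-19/88, b=Δ0−h0·(2M0+M1)/6=-18/11
seg 1: a=-1, c=M1/2=-57/44, d=(M2−M1)/(6·2)=53/44, b=Δ1−h1·(2M1+M2)/6=-93/22
seg 2: a=-5, c=M2/2=261/44, d=(M3−M2)/(6·1)=-87/44, b=Δ2−h2·(2M2+M3)/6=111/22
t_q=3/2 → seg 0, τ=3/2; S=4+-18/11·τ+0·τ²+-19/88·τ³=575/704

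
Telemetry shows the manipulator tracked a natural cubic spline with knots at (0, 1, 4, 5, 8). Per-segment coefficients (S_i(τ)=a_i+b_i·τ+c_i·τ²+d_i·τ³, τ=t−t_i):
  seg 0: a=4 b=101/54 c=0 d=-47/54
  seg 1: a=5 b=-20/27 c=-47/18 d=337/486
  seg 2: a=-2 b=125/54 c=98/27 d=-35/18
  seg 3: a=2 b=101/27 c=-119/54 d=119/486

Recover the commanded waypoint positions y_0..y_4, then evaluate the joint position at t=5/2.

y_0=4 y_1=5 y_2=-2 y_3=2 y_4=0
S(5/2) = 17/48

y_0 = S_0(0) = a_0 = 4
y_1 = S_1(0) = a_1 = 5
y_2 = S_2(0) = a_2 = -2
y_3 = S_3(0) = a_3 = 2
y_4 = S_3(3) = 0
t_q=5/2 is in segment 1 (τ=3/2); S_1(τ)=17/48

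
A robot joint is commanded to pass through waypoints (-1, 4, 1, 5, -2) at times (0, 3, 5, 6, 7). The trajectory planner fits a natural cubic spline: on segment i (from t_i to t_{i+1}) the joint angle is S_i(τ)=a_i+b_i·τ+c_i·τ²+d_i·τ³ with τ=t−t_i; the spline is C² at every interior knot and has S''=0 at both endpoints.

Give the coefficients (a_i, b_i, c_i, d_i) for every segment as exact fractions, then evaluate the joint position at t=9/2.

Δ: Δ0=5/3, Δ1=-3/2, Δ2=4, Δ3=-7
row 1: diag=10, rhs=-19; c'=1/5, d'=-19/10
row 2: denom=6−2·1/5=28/5; d'=(33−2·-19/10)/(28/5)=46/7
row 3: denom=4−1·5/28=107/28; d'=(-66−1·46/7)/(107/28)=-2032/107
back: M3=-2032/107
back: M2=46/7−5/28·-2032/107=1066/107
back: M1=-19/10−1/5·1066/107=-833/214
M: M0=0, M1=-833/214, M2=1066/107, M3=-2032/107, M4=0
seg 0: a=-1, c=M0/2=0, d=(M1−M0)/(6·3)=-833/3852, b=Δ0−h0·(2M0+M1)/6=4639/1284
seg 1: a=4, c=M1/2=-833/428, d=(M2−M1)/(6·2)=2965/2568, b=Δ1−h1·(2M1+M2)/6=-1429/642
seg 2: a=1, c=M2/2=533/107, d=(M3−M2)/(6·1)=-1549/321, b=Δ2−h2·(2M2+M3)/6=1234/321
seg 3: a=5, c=M3/2=-1016/107, d=(M4−M3)/(6·1)=1016/321, b=Δ3−h3·(2M3+M4)/6=-215/321
t_q=9/2 → seg 1, τ=3/2; S=4+-1429/642·τ+-833/428·τ²+2965/2568·τ³=1225/6848

  seg 0: a=-1 b=4639/1284 c=0 d=-833/3852
  seg 1: a=4 b=-1429/642 c=-833/428 d=2965/2568
  seg 2: a=1 b=1234/321 c=533/107 d=-1549/321
  seg 3: a=5 b=-215/321 c=-1016/107 d=1016/321
S(9/2) = 1225/6848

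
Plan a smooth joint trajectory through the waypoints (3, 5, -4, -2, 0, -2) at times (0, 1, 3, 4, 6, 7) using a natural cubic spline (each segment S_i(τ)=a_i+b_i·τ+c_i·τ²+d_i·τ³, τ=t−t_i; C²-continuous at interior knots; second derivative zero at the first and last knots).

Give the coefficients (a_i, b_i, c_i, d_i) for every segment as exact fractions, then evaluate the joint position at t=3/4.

  seg 0: a=3 b=277/76 c=0 d=-125/76
  seg 1: a=5 b=-49/38 c=-375/76 d=253/152
  seg 2: a=-4 b=-20/19 c=96/19 d=-2
  seg 3: a=-2 b=58/19 c=-18/19 d=-3/76
  seg 4: a=0 b=-23/19 c=-45/38 d=15/38
S(3/4) = 24513/4864

Δ: Δ0=2, Δ1=-9/2, Δ2=2, Δ3=1, Δ4=-2
row 1: diag=6, rhs=-39; c'=1/3, d'=-13/2
row 2: denom=6−2·1/3=16/3; d'=(39−2·-13/2)/(16/3)=39/4
row 3: denom=6−1·3/16=93/16; d'=(-6−1·39/4)/(93/16)=-84/31
row 4: denom=6−2·32/93=494/93; d'=(-18−2·-84/31)/(494/93)=-45/19
back: M4=-45/19
back: M3=-84/31−32/93·-45/19=-36/19
back: M2=39/4−3/16·-36/19=192/19
back: M1=-13/2−1/3·192/19=-375/38
M: M0=0, M1=-375/38, M2=192/19, M3=-36/19, M4=-45/19, M5=0
seg 0: a=3, c=M0/2=0, d=(M1−M0)/(6·1)=-125/76, b=Δ0−h0·(2M0+M1)/6=277/76
seg 1: a=5, c=M1/2=-375/76, d=(M2−M1)/(6·2)=253/152, b=Δ1−h1·(2M1+M2)/6=-49/38
seg 2: a=-4, c=M2/2=96/19, d=(M3−M2)/(6·1)=-2, b=Δ2−h2·(2M2+M3)/6=-20/19
seg 3: a=-2, c=M3/2=-18/19, d=(M4−M3)/(6·2)=-3/76, b=Δ3−h3·(2M3+M4)/6=58/19
seg 4: a=0, c=M4/2=-45/38, d=(M5−M4)/(6·1)=15/38, b=Δ4−h4·(2M4+M5)/6=-23/19
t_q=3/4 → seg 0, τ=3/4; S=3+277/76·τ+0·τ²+-125/76·τ³=24513/4864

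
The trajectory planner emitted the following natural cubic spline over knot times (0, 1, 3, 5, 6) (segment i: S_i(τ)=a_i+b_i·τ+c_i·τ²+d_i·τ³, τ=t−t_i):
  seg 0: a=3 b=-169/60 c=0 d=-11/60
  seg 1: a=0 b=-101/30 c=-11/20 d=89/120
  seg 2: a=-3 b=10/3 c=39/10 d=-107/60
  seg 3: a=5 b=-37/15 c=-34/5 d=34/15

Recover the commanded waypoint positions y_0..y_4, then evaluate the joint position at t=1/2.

y_0=3 y_1=0 y_2=-3 y_3=5 y_4=-2
S(1/2) = 251/160

y_0 = S_0(0) = a_0 = 3
y_1 = S_1(0) = a_1 = 0
y_2 = S_2(0) = a_2 = -3
y_3 = S_3(0) = a_3 = 5
y_4 = S_3(1) = -2
t_q=1/2 is in segment 0 (τ=1/2); S_0(τ)=251/160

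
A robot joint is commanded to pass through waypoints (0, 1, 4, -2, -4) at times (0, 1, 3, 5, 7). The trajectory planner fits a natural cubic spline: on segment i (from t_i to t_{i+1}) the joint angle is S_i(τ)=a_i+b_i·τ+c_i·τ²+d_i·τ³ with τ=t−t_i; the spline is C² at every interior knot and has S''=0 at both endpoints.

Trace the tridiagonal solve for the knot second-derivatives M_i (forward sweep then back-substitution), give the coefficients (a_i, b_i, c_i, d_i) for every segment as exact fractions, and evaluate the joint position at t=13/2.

Δ: Δ0=1, Δ1=3/2, Δ2=-3, Δ3=-1
row 1: diag=6, rhs=3; c'=1/3, d'=1/2
row 2: denom=8−2·1/3=22/3; d'=(-27−2·1/2)/(22/3)=-42/11
row 3: denom=8−2·3/11=82/11; d'=(12−2·-42/11)/(82/11)=108/41
back: M3=108/41
back: M2=-42/11−3/11·108/41=-186/41
back: M1=1/2−1/3·-186/41=165/82
M: M0=0, M1=165/82, M2=-186/41, M3=108/41, M4=0
seg 0: a=0, c=M0/2=0, d=(M1−M0)/(6·1)=55/164, b=Δ0−h0·(2M0+M1)/6=109/164
seg 1: a=1, c=M1/2=165/164, d=(M2−M1)/(6·2)=-179/328, b=Δ1−h1·(2M1+M2)/6=137/82
seg 2: a=4, c=M2/2=-93/41, d=(M3−M2)/(6·2)=49/82, b=Δ2−h2·(2M2+M3)/6=-35/41
seg 3: a=-2, c=M3/2=54/41, d=(M4−M3)/(6·2)=-9/41, b=Δ3−h3·(2M3+M4)/6=-113/41
t_q=13/2 → seg 3, τ=3/2; S=-2+-113/41·τ+54/41·τ²+-9/41·τ³=-1283/328

  seg 0: a=0 b=109/164 c=0 d=55/164
  seg 1: a=1 b=137/82 c=165/164 d=-179/328
  seg 2: a=4 b=-35/41 c=-93/41 d=49/82
  seg 3: a=-2 b=-113/41 c=54/41 d=-9/41
S(13/2) = -1283/328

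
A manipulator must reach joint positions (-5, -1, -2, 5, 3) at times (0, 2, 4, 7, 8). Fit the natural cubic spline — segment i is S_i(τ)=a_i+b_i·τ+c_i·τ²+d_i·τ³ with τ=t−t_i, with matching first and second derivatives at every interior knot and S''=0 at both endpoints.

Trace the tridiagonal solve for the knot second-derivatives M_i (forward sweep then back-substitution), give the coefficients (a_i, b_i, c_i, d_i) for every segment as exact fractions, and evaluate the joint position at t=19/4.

  seg 0: a=-5 b=4709/1608 c=0 d=-1493/6432
  seg 1: a=-1 b=115/804 c=-1493/1072 d=3445/6432
  seg 2: a=-2 b=1607/1608 c=122/67 d=-2213/4824
  seg 3: a=5 b=-371/804 c=-1237/536 d=1237/1608
S(19/4) = -14399/34304

Δ: Δ0=2, Δ1=-1/2, Δ2=7/3, Δ3=-2
row 1: diag=8, rhs=-15; c'=1/4, d'=-15/8
row 2: denom=10−2·1/4=19/2; d'=(17−2·-15/8)/(19/2)=83/38
row 3: denom=8−3·6/19=134/19; d'=(-26−3·83/38)/(134/19)=-1237/268
back: M3=-1237/268
back: M2=83/38−6/19·-1237/268=244/67
back: M1=-15/8−1/4·244/67=-1493/536
M: M0=0, M1=-1493/536, M2=244/67, M3=-1237/268, M4=0
seg 0: a=-5, c=M0/2=0, d=(M1−M0)/(6·2)=-1493/6432, b=Δ0−h0·(2M0+M1)/6=4709/1608
seg 1: a=-1, c=M1/2=-1493/1072, d=(M2−M1)/(6·2)=3445/6432, b=Δ1−h1·(2M1+M2)/6=115/804
seg 2: a=-2, c=M2/2=122/67, d=(M3−M2)/(6·3)=-2213/4824, b=Δ2−h2·(2M2+M3)/6=1607/1608
seg 3: a=5, c=M3/2=-1237/536, d=(M4−M3)/(6·1)=1237/1608, b=Δ3−h3·(2M3+M4)/6=-371/804
t_q=19/4 → seg 2, τ=3/4; S=-2+1607/1608·τ+122/67·τ²+-2213/4824·τ³=-14399/34304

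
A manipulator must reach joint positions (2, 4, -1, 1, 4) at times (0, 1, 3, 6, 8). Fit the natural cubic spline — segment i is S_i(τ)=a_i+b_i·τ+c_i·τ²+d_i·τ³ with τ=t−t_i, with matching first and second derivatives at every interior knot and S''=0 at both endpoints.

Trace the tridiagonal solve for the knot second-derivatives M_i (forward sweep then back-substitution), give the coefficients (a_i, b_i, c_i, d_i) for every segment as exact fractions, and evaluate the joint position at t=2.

  seg 0: a=2 b=8879/3036 c=0 d=-2807/3036
  seg 1: a=4 b=229/1518 c=-2807/1012 d=4397/6072
  seg 2: a=-1 b=-1711/759 c=795/506 d=-907/4554
  seg 3: a=1 b=2725/1518 c=-56/253 d=28/759
S(2) = 4253/2024

Δ: Δ0=2, Δ1=-5/2, Δ2=2/3, Δ3=3/2
row 1: diag=6, rhs=-27; c'=1/3, d'=-9/2
row 2: denom=10−2·1/3=28/3; d'=(19−2·-9/2)/(28/3)=3
row 3: denom=10−3·9/28=253/28; d'=(5−3·3)/(253/28)=-112/253
back: M3=-112/253
back: M2=3−9/28·-112/253=795/253
back: M1=-9/2−1/3·795/253=-2807/506
M: M0=0, M1=-2807/506, M2=795/253, M3=-112/253, M4=0
seg 0: a=2, c=M0/2=0, d=(M1−M0)/(6·1)=-2807/3036, b=Δ0−h0·(2M0+M1)/6=8879/3036
seg 1: a=4, c=M1/2=-2807/1012, d=(M2−M1)/(6·2)=4397/6072, b=Δ1−h1·(2M1+M2)/6=229/1518
seg 2: a=-1, c=M2/2=795/506, d=(M3−M2)/(6·3)=-907/4554, b=Δ2−h2·(2M2+M3)/6=-1711/759
seg 3: a=1, c=M3/2=-56/253, d=(M4−M3)/(6·2)=28/759, b=Δ3−h3·(2M3+M4)/6=2725/1518
t_q=2 → seg 1, τ=1; S=4+229/1518·τ+-2807/1012·τ²+4397/6072·τ³=4253/2024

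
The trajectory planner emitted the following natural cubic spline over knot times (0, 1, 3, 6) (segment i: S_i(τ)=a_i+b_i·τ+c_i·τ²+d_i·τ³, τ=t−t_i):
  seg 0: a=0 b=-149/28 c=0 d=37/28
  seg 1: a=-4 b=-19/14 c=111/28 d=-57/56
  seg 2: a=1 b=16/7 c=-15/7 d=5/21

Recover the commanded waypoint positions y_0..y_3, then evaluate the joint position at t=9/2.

y_0=0 y_1=-4 y_2=1 y_3=-5
S(9/2) = 23/56

y_0 = S_0(0) = a_0 = 0
y_1 = S_1(0) = a_1 = -4
y_2 = S_2(0) = a_2 = 1
y_3 = S_2(3) = -5
t_q=9/2 is in segment 2 (τ=3/2); S_2(τ)=23/56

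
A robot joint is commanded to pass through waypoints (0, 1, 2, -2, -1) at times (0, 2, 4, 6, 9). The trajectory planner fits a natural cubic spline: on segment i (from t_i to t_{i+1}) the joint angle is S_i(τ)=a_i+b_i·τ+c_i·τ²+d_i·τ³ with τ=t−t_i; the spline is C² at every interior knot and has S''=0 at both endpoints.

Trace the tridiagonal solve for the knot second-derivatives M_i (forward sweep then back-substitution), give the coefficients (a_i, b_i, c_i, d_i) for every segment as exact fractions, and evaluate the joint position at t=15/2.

Δ: Δ0=1/2, Δ1=1/2, Δ2=-2, Δ3=1/3
row 1: diag=8, rhs=0; c'=1/4, d'=0
row 2: denom=8−2·1/4=15/2; d'=(-15−2·0)/(15/2)=-2
row 3: denom=10−2·4/15=142/15; d'=(14−2·-2)/(142/15)=135/71
back: M3=135/71
back: M2=-2−4/15·135/71=-178/71
back: M1=0−1/4·-178/71=89/142
M: M0=0, M1=89/142, M2=-178/71, M3=135/71, M4=0
seg 0: a=0, c=M0/2=0, d=(M1−M0)/(6·2)=89/1704, b=Δ0−h0·(2M0+M1)/6=62/213
seg 1: a=1, c=M1/2=89/284, d=(M2−M1)/(6·2)=-445/1704, b=Δ1−h1·(2M1+M2)/6=391/426
seg 2: a=2, c=M2/2=-89/71, d=(M3−M2)/(6·2)=313/852, b=Δ2−h2·(2M2+M3)/6=-205/213
seg 3: a=-2, c=M3/2=135/142, d=(M4−M3)/(6·3)=-15/142, b=Δ3−h3·(2M3+M4)/6=-334/213
t_q=15/2 → seg 3, τ=3/2; S=-2+-334/213·τ+135/142·τ²+-15/142·τ³=-2919/1136

  seg 0: a=0 b=62/213 c=0 d=89/1704
  seg 1: a=1 b=391/426 c=89/284 d=-445/1704
  seg 2: a=2 b=-205/213 c=-89/71 d=313/852
  seg 3: a=-2 b=-334/213 c=135/142 d=-15/142
S(15/2) = -2919/1136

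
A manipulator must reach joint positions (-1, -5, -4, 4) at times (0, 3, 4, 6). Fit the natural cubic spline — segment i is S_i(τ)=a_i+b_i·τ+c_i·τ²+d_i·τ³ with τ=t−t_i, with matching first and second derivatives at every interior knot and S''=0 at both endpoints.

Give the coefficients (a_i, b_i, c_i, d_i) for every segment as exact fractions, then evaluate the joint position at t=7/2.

Δ: Δ0=-4/3, Δ1=1, Δ2=4
row 1: diag=8, rhs=14; c'=1/8, d'=7/4
row 2: denom=6−1·1/8=47/8; d'=(18−1·7/4)/(47/8)=130/47
back: M2=130/47
back: M1=7/4−1/8·130/47=66/47
M: M0=0, M1=66/47, M2=130/47, M3=0
seg 0: a=-1, c=M0/2=0, d=(M1−M0)/(6·3)=11/141, b=Δ0−h0·(2M0+M1)/6=-287/141
seg 1: a=-5, c=M1/2=33/47, d=(M2−M1)/(6·1)=32/141, b=Δ1−h1·(2M1+M2)/6=10/141
seg 2: a=-4, c=M2/2=65/47, d=(M3−M2)/(6·2)=-65/282, b=Δ2−h2·(2M2+M3)/6=304/141
t_q=7/2 → seg 1, τ=1/2; S=-5+10/141·τ+33/47·τ²+32/141·τ³=-895/188

  seg 0: a=-1 b=-287/141 c=0 d=11/141
  seg 1: a=-5 b=10/141 c=33/47 d=32/141
  seg 2: a=-4 b=304/141 c=65/47 d=-65/282
S(7/2) = -895/188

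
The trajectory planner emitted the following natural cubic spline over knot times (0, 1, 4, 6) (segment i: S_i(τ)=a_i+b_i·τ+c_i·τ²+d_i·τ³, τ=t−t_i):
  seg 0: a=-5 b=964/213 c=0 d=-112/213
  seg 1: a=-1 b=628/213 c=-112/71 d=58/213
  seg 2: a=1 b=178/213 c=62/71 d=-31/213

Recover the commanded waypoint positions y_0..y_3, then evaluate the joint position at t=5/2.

y_0=-5 y_1=-1 y_2=1 y_3=5
S(5/2) = 225/284

y_0 = S_0(0) = a_0 = -5
y_1 = S_1(0) = a_1 = -1
y_2 = S_2(0) = a_2 = 1
y_3 = S_2(2) = 5
t_q=5/2 is in segment 1 (τ=3/2); S_1(τ)=225/284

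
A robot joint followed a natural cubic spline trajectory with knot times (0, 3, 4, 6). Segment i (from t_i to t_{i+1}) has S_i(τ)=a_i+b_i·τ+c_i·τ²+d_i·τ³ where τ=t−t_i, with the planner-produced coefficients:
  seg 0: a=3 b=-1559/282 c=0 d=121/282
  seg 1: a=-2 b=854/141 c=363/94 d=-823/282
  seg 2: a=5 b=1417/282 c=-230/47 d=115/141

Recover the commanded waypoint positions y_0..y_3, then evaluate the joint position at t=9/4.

y_0 = S_0(0) = a_0 = 3
y_1 = S_1(0) = a_1 = -2
y_2 = S_2(0) = a_2 = 5
y_3 = S_2(2) = 2
t_q=9/4 is in segment 0 (τ=9/4); S_0(τ)=-27381/6016

y_0=3 y_1=-2 y_2=5 y_3=2
S(9/4) = -27381/6016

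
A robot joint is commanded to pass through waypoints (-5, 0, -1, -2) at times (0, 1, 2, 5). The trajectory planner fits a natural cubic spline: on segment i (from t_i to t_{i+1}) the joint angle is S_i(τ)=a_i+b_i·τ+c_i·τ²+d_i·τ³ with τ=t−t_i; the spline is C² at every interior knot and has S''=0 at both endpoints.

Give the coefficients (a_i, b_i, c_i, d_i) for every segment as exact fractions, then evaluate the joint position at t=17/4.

  seg 0: a=-5 b=611/93 c=0 d=-146/93
  seg 1: a=0 b=173/93 c=-146/31 d=172/93
  seg 2: a=-1 b=-187/93 c=26/31 d=-26/279
S(17/4) = -2321/992

Δ: Δ0=5, Δ1=-1, Δ2=-1/3
row 1: diag=4, rhs=-36; c'=1/4, d'=-9
row 2: denom=8−1·1/4=31/4; d'=(4−1·-9)/(31/4)=52/31
back: M2=52/31
back: M1=-9−1/4·52/31=-292/31
M: M0=0, M1=-292/31, M2=52/31, M3=0
seg 0: a=-5, c=M0/2=0, d=(M1−M0)/(6·1)=-146/93, b=Δ0−h0·(2M0+M1)/6=611/93
seg 1: a=0, c=M1/2=-146/31, d=(M2−M1)/(6·1)=172/93, b=Δ1−h1·(2M1+M2)/6=173/93
seg 2: a=-1, c=M2/2=26/31, d=(M3−M2)/(6·3)=-26/279, b=Δ2−h2·(2M2+M3)/6=-187/93
t_q=17/4 → seg 2, τ=9/4; S=-1+-187/93·τ+26/31·τ²+-26/279·τ³=-2321/992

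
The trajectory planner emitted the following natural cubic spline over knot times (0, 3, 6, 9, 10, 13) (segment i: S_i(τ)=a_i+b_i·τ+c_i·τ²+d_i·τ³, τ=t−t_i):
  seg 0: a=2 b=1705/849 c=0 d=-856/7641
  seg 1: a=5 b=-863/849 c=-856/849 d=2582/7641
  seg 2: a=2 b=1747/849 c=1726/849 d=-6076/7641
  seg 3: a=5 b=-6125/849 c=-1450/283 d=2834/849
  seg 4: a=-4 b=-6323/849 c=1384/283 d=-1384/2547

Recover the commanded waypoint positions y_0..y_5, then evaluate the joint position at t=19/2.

y_0=2 y_1=5 y_2=2 y_3=5 y_4=-4 y_5=3
S(19/2) = 599/1132

y_0 = S_0(0) = a_0 = 2
y_1 = S_1(0) = a_1 = 5
y_2 = S_2(0) = a_2 = 2
y_3 = S_3(0) = a_3 = 5
y_4 = S_4(0) = a_4 = -4
y_5 = S_4(3) = 3
t_q=19/2 is in segment 3 (τ=1/2); S_3(τ)=599/1132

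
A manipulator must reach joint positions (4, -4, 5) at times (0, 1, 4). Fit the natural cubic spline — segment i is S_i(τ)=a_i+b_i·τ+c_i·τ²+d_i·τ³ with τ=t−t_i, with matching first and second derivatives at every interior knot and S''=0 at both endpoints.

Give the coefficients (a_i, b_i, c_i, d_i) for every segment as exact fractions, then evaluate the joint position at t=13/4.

Δ: Δ0=-8, Δ1=3
row 1: diag=8, rhs=66; c'=3/8, d'=33/4
back: M1=33/4
M: M0=0, M1=33/4, M2=0
seg 0: a=4, c=M0/2=0, d=(M1−M0)/(6·1)=11/8, b=Δ0−h0·(2M0+M1)/6=-75/8
seg 1: a=-4, c=M1/2=33/8, d=(M2−M1)/(6·3)=-11/24, b=Δ1−h1·(2M1+M2)/6=-21/4
t_q=13/4 → seg 1, τ=9/4; S=-4+-21/4·τ+33/8·τ²+-11/24·τ³=-77/512

  seg 0: a=4 b=-75/8 c=0 d=11/8
  seg 1: a=-4 b=-21/4 c=33/8 d=-11/24
S(13/4) = -77/512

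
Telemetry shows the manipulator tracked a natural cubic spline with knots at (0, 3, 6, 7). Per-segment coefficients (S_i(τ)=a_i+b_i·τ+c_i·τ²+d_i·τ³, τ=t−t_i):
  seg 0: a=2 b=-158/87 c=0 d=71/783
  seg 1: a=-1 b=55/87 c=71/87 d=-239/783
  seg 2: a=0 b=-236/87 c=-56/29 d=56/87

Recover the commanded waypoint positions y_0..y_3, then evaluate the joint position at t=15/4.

y_0 = S_0(0) = a_0 = 2
y_1 = S_1(0) = a_1 = -1
y_2 = S_2(0) = a_2 = 0
y_3 = S_2(1) = -4
t_q=15/4 is in segment 1 (τ=3/4); S_1(τ)=-363/1856

y_0=2 y_1=-1 y_2=0 y_3=-4
S(15/4) = -363/1856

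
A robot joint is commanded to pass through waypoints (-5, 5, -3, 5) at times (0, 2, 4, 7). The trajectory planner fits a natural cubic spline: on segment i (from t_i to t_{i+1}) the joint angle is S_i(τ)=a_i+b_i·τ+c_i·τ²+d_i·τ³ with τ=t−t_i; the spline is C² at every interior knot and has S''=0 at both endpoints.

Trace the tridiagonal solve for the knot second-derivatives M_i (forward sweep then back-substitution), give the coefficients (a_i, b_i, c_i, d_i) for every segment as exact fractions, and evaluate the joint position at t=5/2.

  seg 0: a=-5 b=440/57 c=0 d=-155/228
  seg 1: a=5 b=-25/57 c=-155/38 d=131/114
  seg 2: a=-3 b=-169/57 c=107/38 d=-107/342
S(5/2) = 1187/304

Δ: Δ0=5, Δ1=-4, Δ2=8/3
row 1: diag=8, rhs=-54; c'=1/4, d'=-27/4
row 2: denom=10−2·1/4=19/2; d'=(40−2·-27/4)/(19/2)=107/19
back: M2=107/19
back: M1=-27/4−1/4·107/19=-155/19
M: M0=0, M1=-155/19, M2=107/19, M3=0
seg 0: a=-5, c=M0/2=0, d=(M1−M0)/(6·2)=-155/228, b=Δ0−h0·(2M0+M1)/6=440/57
seg 1: a=5, c=M1/2=-155/38, d=(M2−M1)/(6·2)=131/114, b=Δ1−h1·(2M1+M2)/6=-25/57
seg 2: a=-3, c=M2/2=107/38, d=(M3−M2)/(6·3)=-107/342, b=Δ2−h2·(2M2+M3)/6=-169/57
t_q=5/2 → seg 1, τ=1/2; S=5+-25/57·τ+-155/38·τ²+131/114·τ³=1187/304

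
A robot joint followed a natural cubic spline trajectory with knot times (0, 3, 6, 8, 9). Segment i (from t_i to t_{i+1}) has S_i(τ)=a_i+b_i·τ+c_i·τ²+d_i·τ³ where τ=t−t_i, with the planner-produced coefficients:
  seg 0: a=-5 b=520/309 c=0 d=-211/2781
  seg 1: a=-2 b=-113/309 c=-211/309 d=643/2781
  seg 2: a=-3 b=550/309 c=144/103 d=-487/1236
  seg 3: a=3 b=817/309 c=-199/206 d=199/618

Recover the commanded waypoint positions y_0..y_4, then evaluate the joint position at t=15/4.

y_0=-5 y_1=-2 y_2=-3 y_3=3 y_4=5
S(15/4) = -16881/6592

y_0 = S_0(0) = a_0 = -5
y_1 = S_1(0) = a_1 = -2
y_2 = S_2(0) = a_2 = -3
y_3 = S_3(0) = a_3 = 3
y_4 = S_3(1) = 5
t_q=15/4 is in segment 1 (τ=3/4); S_1(τ)=-16881/6592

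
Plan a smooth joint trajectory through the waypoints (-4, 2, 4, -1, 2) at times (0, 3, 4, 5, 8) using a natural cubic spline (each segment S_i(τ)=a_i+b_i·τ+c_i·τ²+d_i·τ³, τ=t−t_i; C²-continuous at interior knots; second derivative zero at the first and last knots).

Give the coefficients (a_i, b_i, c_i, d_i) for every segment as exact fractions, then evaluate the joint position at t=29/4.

  seg 0: a=-4 b=49/40 c=0 d=31/360
  seg 1: a=2 b=71/20 c=31/40 d=-93/40
  seg 2: a=4 b=-15/8 c=-31/5 d=123/40
  seg 3: a=-1 b=-101/20 c=121/40 d=-121/360
S(29/4) = -449/512

Δ: Δ0=2, Δ1=2, Δ2=-5, Δ3=1
row 1: diag=8, rhs=0; c'=1/8, d'=0
row 2: denom=4−1·1/8=31/8; d'=(-42−1·0)/(31/8)=-336/31
row 3: denom=8−1·8/31=240/31; d'=(36−1·-336/31)/(240/31)=121/20
back: M3=121/20
back: M2=-336/31−8/31·121/20=-62/5
back: M1=0−1/8·-62/5=31/20
M: M0=0, M1=31/20, M2=-62/5, M3=121/20, M4=0
seg 0: a=-4, c=M0/2=0, d=(M1−M0)/(6·3)=31/360, b=Δ0−h0·(2M0+M1)/6=49/40
seg 1: a=2, c=M1/2=31/40, d=(M2−M1)/(6·1)=-93/40, b=Δ1−h1·(2M1+M2)/6=71/20
seg 2: a=4, c=M2/2=-31/5, d=(M3−M2)/(6·1)=123/40, b=Δ2−h2·(2M2+M3)/6=-15/8
seg 3: a=-1, c=M3/2=121/40, d=(M4−M3)/(6·3)=-121/360, b=Δ3−h3·(2M3+M4)/6=-101/20
t_q=29/4 → seg 3, τ=9/4; S=-1+-101/20·τ+121/40·τ²+-121/360·τ³=-449/512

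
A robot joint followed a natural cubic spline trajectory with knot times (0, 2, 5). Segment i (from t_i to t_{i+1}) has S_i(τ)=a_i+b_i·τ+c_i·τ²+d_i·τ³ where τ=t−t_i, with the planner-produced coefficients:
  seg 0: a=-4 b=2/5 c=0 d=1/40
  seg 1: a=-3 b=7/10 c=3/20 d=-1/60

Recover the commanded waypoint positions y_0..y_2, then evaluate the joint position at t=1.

y_0 = S_0(0) = a_0 = -4
y_1 = S_1(0) = a_1 = -3
y_2 = S_1(3) = 0
t_q=1 is in segment 0 (τ=1); S_0(τ)=-143/40

y_0=-4 y_1=-3 y_2=0
S(1) = -143/40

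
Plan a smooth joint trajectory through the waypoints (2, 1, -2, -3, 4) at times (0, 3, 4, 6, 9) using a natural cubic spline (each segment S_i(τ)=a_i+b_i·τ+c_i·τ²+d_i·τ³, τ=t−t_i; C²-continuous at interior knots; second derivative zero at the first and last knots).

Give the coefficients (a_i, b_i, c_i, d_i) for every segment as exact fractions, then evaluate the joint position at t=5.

  seg 0: a=2 b=60/73 c=0 d=-253/1971
  seg 1: a=1 b=-193/73 c=-253/219 d=175/219
  seg 2: a=-2 b=-560/219 c=272/219 d=-187/1752
  seg 3: a=-3 b=165/146 c=527/876 d=-527/7884
S(5) = -5995/1752

Δ: Δ0=-1/3, Δ1=-3, Δ2=-1/2, Δ3=7/3
row 1: diag=8, rhs=-16; c'=1/8, d'=-2
row 2: denom=6−1·1/8=47/8; d'=(15−1·-2)/(47/8)=136/47
row 3: denom=10−2·16/47=438/47; d'=(17−2·136/47)/(438/47)=527/438
back: M3=527/438
back: M2=136/47−16/47·527/438=544/219
back: M1=-2−1/8·544/219=-506/219
M: M0=0, M1=-506/219, M2=544/219, M3=527/438, M4=0
seg 0: a=2, c=M0/2=0, d=(M1−M0)/(6·3)=-253/1971, b=Δ0−h0·(2M0+M1)/6=60/73
seg 1: a=1, c=M1/2=-253/219, d=(M2−M1)/(6·1)=175/219, b=Δ1−h1·(2M1+M2)/6=-193/73
seg 2: a=-2, c=M2/2=272/219, d=(M3−M2)/(6·2)=-187/1752, b=Δ2−h2·(2M2+M3)/6=-560/219
seg 3: a=-3, c=M3/2=527/876, d=(M4−M3)/(6·3)=-527/7884, b=Δ3−h3·(2M3+M4)/6=165/146
t_q=5 → seg 2, τ=1; S=-2+-560/219·τ+272/219·τ²+-187/1752·τ³=-5995/1752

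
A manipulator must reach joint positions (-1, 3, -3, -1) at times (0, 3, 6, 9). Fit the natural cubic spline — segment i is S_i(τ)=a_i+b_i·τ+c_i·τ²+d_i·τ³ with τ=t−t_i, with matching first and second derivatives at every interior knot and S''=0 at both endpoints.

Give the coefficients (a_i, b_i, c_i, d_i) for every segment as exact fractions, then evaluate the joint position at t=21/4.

  seg 0: a=-1 b=12/5 c=0 d=-16/135
  seg 1: a=3 b=-4/5 c=-16/15 d=2/9
  seg 2: a=-3 b=-6/5 c=14/15 d=-14/135
S(21/4) = -267/160

Δ: Δ0=4/3, Δ1=-2, Δ2=2/3
row 1: diag=12, rhs=-20; c'=1/4, d'=-5/3
row 2: denom=12−3·1/4=45/4; d'=(16−3·-5/3)/(45/4)=28/15
back: M2=28/15
back: M1=-5/3−1/4·28/15=-32/15
M: M0=0, M1=-32/15, M2=28/15, M3=0
seg 0: a=-1, c=M0/2=0, d=(M1−M0)/(6·3)=-16/135, b=Δ0−h0·(2M0+M1)/6=12/5
seg 1: a=3, c=M1/2=-16/15, d=(M2−M1)/(6·3)=2/9, b=Δ1−h1·(2M1+M2)/6=-4/5
seg 2: a=-3, c=M2/2=14/15, d=(M3−M2)/(6·3)=-14/135, b=Δ2−h2·(2M2+M3)/6=-6/5
t_q=21/4 → seg 1, τ=9/4; S=3+-4/5·τ+-16/15·τ²+2/9·τ³=-267/160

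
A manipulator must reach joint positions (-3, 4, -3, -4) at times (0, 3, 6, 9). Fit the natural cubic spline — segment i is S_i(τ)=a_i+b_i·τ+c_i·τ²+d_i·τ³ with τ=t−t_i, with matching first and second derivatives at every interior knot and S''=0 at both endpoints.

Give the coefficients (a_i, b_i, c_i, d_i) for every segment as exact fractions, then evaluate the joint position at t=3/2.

Δ: Δ0=7/3, Δ1=-7/3, Δ2=-1/3
row 1: diag=12, rhs=-28; c'=1/4, d'=-7/3
row 2: denom=12−3·1/4=45/4; d'=(12−3·-7/3)/(45/4)=76/45
back: M2=76/45
back: M1=-7/3−1/4·76/45=-124/45
M: M0=0, M1=-124/45, M2=76/45, M3=0
seg 0: a=-3, c=M0/2=0, d=(M1−M0)/(6·3)=-62/405, b=Δ0−h0·(2M0+M1)/6=167/45
seg 1: a=4, c=M1/2=-62/45, d=(M2−M1)/(6·3)=20/81, b=Δ1−h1·(2M1+M2)/6=-19/45
seg 2: a=-3, c=M2/2=38/45, d=(M3−M2)/(6·3)=-38/405, b=Δ2−h2·(2M2+M3)/6=-91/45
t_q=3/2 → seg 0, τ=3/2; S=-3+167/45·τ+0·τ²+-62/405·τ³=41/20

  seg 0: a=-3 b=167/45 c=0 d=-62/405
  seg 1: a=4 b=-19/45 c=-62/45 d=20/81
  seg 2: a=-3 b=-91/45 c=38/45 d=-38/405
S(3/2) = 41/20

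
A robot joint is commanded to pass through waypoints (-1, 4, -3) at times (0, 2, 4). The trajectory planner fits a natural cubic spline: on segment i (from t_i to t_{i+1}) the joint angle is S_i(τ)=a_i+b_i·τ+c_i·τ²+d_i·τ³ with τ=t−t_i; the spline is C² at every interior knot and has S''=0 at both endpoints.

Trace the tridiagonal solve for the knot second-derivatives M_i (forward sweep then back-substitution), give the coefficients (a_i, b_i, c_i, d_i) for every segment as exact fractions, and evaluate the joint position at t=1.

  seg 0: a=-1 b=4 c=0 d=-3/8
  seg 1: a=4 b=-1/2 c=-9/4 d=3/8
S(1) = 21/8

Δ: Δ0=5/2, Δ1=-7/2
row 1: diag=8, rhs=-36; c'=1/4, d'=-9/2
back: M1=-9/2
M: M0=0, M1=-9/2, M2=0
seg 0: a=-1, c=M0/2=0, d=(M1−M0)/(6·2)=-3/8, b=Δ0−h0·(2M0+M1)/6=4
seg 1: a=4, c=M1/2=-9/4, d=(M2−M1)/(6·2)=3/8, b=Δ1−h1·(2M1+M2)/6=-1/2
t_q=1 → seg 0, τ=1; S=-1+4·τ+0·τ²+-3/8·τ³=21/8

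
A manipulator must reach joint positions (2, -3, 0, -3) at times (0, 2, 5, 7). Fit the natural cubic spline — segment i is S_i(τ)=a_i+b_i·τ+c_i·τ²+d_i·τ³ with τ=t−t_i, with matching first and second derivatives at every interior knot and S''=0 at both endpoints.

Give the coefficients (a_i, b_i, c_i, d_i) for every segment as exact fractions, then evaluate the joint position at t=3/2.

Δ: Δ0=-5/2, Δ1=1, Δ2=-3/2
row 1: diag=10, rhs=21; c'=3/10, d'=21/10
row 2: denom=10−3·3/10=91/10; d'=(-15−3·21/10)/(91/10)=-213/91
back: M2=-213/91
back: M1=21/10−3/10·-213/91=255/91
M: M0=0, M1=255/91, M2=-213/91, M3=0
seg 0: a=2, c=M0/2=0, d=(M1−M0)/(6·2)=85/364, b=Δ0−h0·(2M0+M1)/6=-625/182
seg 1: a=-3, c=M1/2=255/182, d=(M2−M1)/(6·3)=-2/7, b=Δ1−h1·(2M1+M2)/6=-115/182
seg 2: a=0, c=M2/2=-213/182, d=(M3−M2)/(6·2)=71/364, b=Δ2−h2·(2M2+M3)/6=11/182
t_q=3/2 → seg 0, τ=3/2; S=2+-625/182·τ+0·τ²+85/364·τ³=-983/416

  seg 0: a=2 b=-625/182 c=0 d=85/364
  seg 1: a=-3 b=-115/182 c=255/182 d=-2/7
  seg 2: a=0 b=11/182 c=-213/182 d=71/364
S(3/2) = -983/416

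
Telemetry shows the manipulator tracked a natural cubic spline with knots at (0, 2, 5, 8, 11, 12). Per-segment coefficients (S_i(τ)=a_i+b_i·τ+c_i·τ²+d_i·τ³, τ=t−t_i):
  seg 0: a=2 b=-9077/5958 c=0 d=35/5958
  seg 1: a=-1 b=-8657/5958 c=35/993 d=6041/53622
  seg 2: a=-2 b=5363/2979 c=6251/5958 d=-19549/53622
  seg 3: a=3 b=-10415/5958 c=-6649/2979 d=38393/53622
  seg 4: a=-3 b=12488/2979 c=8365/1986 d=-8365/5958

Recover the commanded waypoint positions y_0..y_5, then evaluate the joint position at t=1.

y_0=2 y_1=-1 y_2=-2 y_3=3 y_4=-3 y_5=4
S(1) = 479/993

y_0 = S_0(0) = a_0 = 2
y_1 = S_1(0) = a_1 = -1
y_2 = S_2(0) = a_2 = -2
y_3 = S_3(0) = a_3 = 3
y_4 = S_4(0) = a_4 = -3
y_5 = S_4(1) = 4
t_q=1 is in segment 0 (τ=1); S_0(τ)=479/993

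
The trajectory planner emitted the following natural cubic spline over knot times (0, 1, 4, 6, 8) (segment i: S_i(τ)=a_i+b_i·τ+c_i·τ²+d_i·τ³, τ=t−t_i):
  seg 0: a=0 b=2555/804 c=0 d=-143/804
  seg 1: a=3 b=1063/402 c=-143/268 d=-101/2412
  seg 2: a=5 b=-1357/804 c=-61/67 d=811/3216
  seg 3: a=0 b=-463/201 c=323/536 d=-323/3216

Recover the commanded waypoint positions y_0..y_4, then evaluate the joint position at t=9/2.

y_0=0 y_1=3 y_2=5 y_3=0 y_4=-3
S(9/2) = 33961/8576

y_0 = S_0(0) = a_0 = 0
y_1 = S_1(0) = a_1 = 3
y_2 = S_2(0) = a_2 = 5
y_3 = S_3(0) = a_3 = 0
y_4 = S_3(2) = -3
t_q=9/2 is in segment 2 (τ=1/2); S_2(τ)=33961/8576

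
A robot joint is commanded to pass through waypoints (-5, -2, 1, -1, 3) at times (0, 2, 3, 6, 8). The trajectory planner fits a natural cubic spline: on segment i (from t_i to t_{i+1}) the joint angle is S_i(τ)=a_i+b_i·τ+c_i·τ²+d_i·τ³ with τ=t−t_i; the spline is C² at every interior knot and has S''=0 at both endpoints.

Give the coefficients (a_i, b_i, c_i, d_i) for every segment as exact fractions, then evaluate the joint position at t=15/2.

  seg 0: a=-5 b=965/1248 c=0 d=907/4992
  seg 1: a=-2 b=1843/624 c=907/832 d=-2605/2496
  seg 2: a=1 b=4999/2496 c=-849/416 d=221/576
  seg 3: a=-1 b=73/624 c=1175/832 d=-1175/4992
S(15/2) = 20749/13312

Δ: Δ0=3/2, Δ1=3, Δ2=-2/3, Δ3=2
row 1: diag=6, rhs=9; c'=1/6, d'=3/2
row 2: denom=8−1·1/6=47/6; d'=(-22−1·3/2)/(47/6)=-3
row 3: denom=10−3·18/47=416/47; d'=(16−3·-3)/(416/47)=1175/416
back: M3=1175/416
back: M2=-3−18/47·1175/416=-849/208
back: M1=3/2−1/6·-849/208=907/416
M: M0=0, M1=907/416, M2=-849/208, M3=1175/416, M4=0
seg 0: a=-5, c=M0/2=0, d=(M1−M0)/(6·2)=907/4992, b=Δ0−h0·(2M0+M1)/6=965/1248
seg 1: a=-2, c=M1/2=907/832, d=(M2−M1)/(6·1)=-2605/2496, b=Δ1−h1·(2M1+M2)/6=1843/624
seg 2: a=1, c=M2/2=-849/416, d=(M3−M2)/(6·3)=221/576, b=Δ2−h2·(2M2+M3)/6=4999/2496
seg 3: a=-1, c=M3/2=1175/832, d=(M4−M3)/(6·2)=-1175/4992, b=Δ3−h3·(2M3+M4)/6=73/624
t_q=15/2 → seg 3, τ=3/2; S=-1+73/624·τ+1175/832·τ²+-1175/4992·τ³=20749/13312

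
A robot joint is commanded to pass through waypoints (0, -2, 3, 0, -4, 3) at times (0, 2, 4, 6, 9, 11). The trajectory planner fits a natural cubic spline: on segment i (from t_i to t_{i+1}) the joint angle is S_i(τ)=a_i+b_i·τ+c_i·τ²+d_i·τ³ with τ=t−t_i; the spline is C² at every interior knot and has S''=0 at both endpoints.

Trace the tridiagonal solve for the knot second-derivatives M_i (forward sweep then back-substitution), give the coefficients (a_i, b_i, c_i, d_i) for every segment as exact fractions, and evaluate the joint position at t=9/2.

Δ: Δ0=-1, Δ1=5/2, Δ2=-3/2, Δ3=-4/3, Δ4=7/2
row 1: diag=8, rhs=21; c'=1/4, d'=21/8
row 2: denom=8−2·1/4=15/2; d'=(-24−2·21/8)/(15/2)=-39/10
row 3: denom=10−2·4/15=142/15; d'=(1−2·-39/10)/(142/15)=66/71
row 4: denom=10−3·45/142=1285/142; d'=(29−3·66/71)/(1285/142)=3722/1285
back: M4=3722/1285
back: M3=66/71−45/142·3722/1285=3/257
back: M2=-39/10−4/15·3/257=-10031/2570
back: M1=21/8−1/4·-10031/2570=4627/1285
M: M0=0, M1=4627/1285, M2=-10031/2570, M3=3/257, M4=3722/1285, M5=0
seg 0: a=0, c=M0/2=0, d=(M1−M0)/(6·2)=4627/15420, b=Δ0−h0·(2M0+M1)/6=-8482/3855
seg 1: a=-2, c=M1/2=4627/2570, d=(M2−M1)/(6·2)=-3857/6168, b=Δ1−h1·(2M1+M2)/6=5399/3855
seg 2: a=3, c=M2/2=-10031/5140, d=(M3−M2)/(6·2)=10061/30840, b=Δ2−h2·(2M2+M3)/6=8467/7710
seg 3: a=0, c=M3/2=3/514, d=(M4−M3)/(6·3)=3707/23130, b=Δ3−h3·(2M3+M4)/6=-10768/3855
seg 4: a=-4, c=M4/2=1861/1285, d=(M5−M4)/(6·2)=-1861/7710, b=Δ4−h4·(2M4+M5)/6=12097/7710
t_q=9/2 → seg 2, τ=1/2; S=3+8467/7710·τ+-10031/5140·τ²+10061/30840·τ³=255107/82240

  seg 0: a=0 b=-8482/3855 c=0 d=4627/15420
  seg 1: a=-2 b=5399/3855 c=4627/2570 d=-3857/6168
  seg 2: a=3 b=8467/7710 c=-10031/5140 d=10061/30840
  seg 3: a=0 b=-10768/3855 c=3/514 d=3707/23130
  seg 4: a=-4 b=12097/7710 c=1861/1285 d=-1861/7710
S(9/2) = 255107/82240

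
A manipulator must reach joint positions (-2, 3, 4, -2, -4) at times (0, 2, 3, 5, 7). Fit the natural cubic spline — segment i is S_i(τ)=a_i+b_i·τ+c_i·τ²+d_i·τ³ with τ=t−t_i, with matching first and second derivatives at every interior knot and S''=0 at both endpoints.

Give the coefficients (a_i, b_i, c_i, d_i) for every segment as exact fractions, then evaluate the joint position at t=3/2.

Δ: Δ0=5/2, Δ1=1, Δ2=-3, Δ3=-1
row 1: diag=6, rhs=-9; c'=1/6, d'=-3/2
row 2: denom=6−1·1/6=35/6; d'=(-24−1·-3/2)/(35/6)=-27/7
row 3: denom=8−2·12/35=256/35; d'=(12−2·-27/7)/(256/35)=345/128
back: M3=345/128
back: M2=-27/7−12/35·345/128=-153/32
back: M1=-3/2−1/6·-153/32=-45/64
M: M0=0, M1=-45/64, M2=-153/32, M3=345/128, M4=0
seg 0: a=-2, c=M0/2=0, d=(M1−M0)/(6·2)=-15/256, b=Δ0−h0·(2M0+M1)/6=175/64
seg 1: a=3, c=M1/2=-45/128, d=(M2−M1)/(6·1)=-87/128, b=Δ1−h1·(2M1+M2)/6=65/32
seg 2: a=4, c=M2/2=-153/64, d=(M3−M2)/(6·2)=319/512, b=Δ2−h2·(2M2+M3)/6=-91/128
seg 3: a=-2, c=M3/2=345/256, d=(M4−M3)/(6·2)=-115/512, b=Δ3−h3·(2M3+M4)/6=-179/64
t_q=3/2 → seg 0, τ=3/2; S=-2+175/64·τ+0·τ²+-15/256·τ³=3899/2048

  seg 0: a=-2 b=175/64 c=0 d=-15/256
  seg 1: a=3 b=65/32 c=-45/128 d=-87/128
  seg 2: a=4 b=-91/128 c=-153/64 d=319/512
  seg 3: a=-2 b=-179/64 c=345/256 d=-115/512
S(3/2) = 3899/2048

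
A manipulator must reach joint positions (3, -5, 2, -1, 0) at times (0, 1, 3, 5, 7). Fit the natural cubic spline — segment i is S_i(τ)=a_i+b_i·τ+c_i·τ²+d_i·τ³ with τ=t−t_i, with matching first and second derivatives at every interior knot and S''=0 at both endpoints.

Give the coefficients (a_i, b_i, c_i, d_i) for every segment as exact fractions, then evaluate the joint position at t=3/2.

Δ: Δ0=-8, Δ1=7/2, Δ2=-3/2, Δ3=1/2
row 1: diag=6, rhs=69; c'=1/3, d'=23/2
row 2: denom=8−2·1/3=22/3; d'=(-30−2·23/2)/(22/3)=-159/22
row 3: denom=8−2·3/11=82/11; d'=(12−2·-159/22)/(82/11)=291/82
back: M3=291/82
back: M2=-159/22−3/11·291/82=-336/41
back: M1=23/2−1/3·-336/41=1167/82
M: M0=0, M1=1167/82, M2=-336/41, M3=291/82, M4=0
seg 0: a=3, c=M0/2=0, d=(M1−M0)/(6·1)=389/164, b=Δ0−h0·(2M0+M1)/6=-1701/164
seg 1: a=-5, c=M1/2=1167/164, d=(M2−M1)/(6·2)=-613/328, b=Δ1−h1·(2M1+M2)/6=-267/82
seg 2: a=2, c=M2/2=-168/41, d=(M3−M2)/(6·2)=321/328, b=Δ2−h2·(2M2+M3)/6=114/41
seg 3: a=-1, c=M3/2=291/164, d=(M4−M3)/(6·2)=-97/328, b=Δ3−h3·(2M3+M4)/6=-153/82
t_q=3/2 → seg 1, τ=1/2; S=-5+-267/82·τ+1167/164·τ²+-613/328·τ³=-13337/2624

  seg 0: a=3 b=-1701/164 c=0 d=389/164
  seg 1: a=-5 b=-267/82 c=1167/164 d=-613/328
  seg 2: a=2 b=114/41 c=-168/41 d=321/328
  seg 3: a=-1 b=-153/82 c=291/164 d=-97/328
S(3/2) = -13337/2624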